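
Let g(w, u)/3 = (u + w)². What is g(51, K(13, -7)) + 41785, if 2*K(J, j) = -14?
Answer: 47593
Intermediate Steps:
K(J, j) = -7 (K(J, j) = (½)*(-14) = -7)
g(w, u) = 3*(u + w)²
g(51, K(13, -7)) + 41785 = 3*(-7 + 51)² + 41785 = 3*44² + 41785 = 3*1936 + 41785 = 5808 + 41785 = 47593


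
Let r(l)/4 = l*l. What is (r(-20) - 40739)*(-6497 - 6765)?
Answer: 519061418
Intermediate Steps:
r(l) = 4*l² (r(l) = 4*(l*l) = 4*l²)
(r(-20) - 40739)*(-6497 - 6765) = (4*(-20)² - 40739)*(-6497 - 6765) = (4*400 - 40739)*(-13262) = (1600 - 40739)*(-13262) = -39139*(-13262) = 519061418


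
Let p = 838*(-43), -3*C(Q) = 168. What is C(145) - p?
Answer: 35978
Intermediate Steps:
C(Q) = -56 (C(Q) = -⅓*168 = -56)
p = -36034
C(145) - p = -56 - 1*(-36034) = -56 + 36034 = 35978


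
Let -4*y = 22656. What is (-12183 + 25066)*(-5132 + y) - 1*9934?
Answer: -139094802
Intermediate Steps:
y = -5664 (y = -¼*22656 = -5664)
(-12183 + 25066)*(-5132 + y) - 1*9934 = (-12183 + 25066)*(-5132 - 5664) - 1*9934 = 12883*(-10796) - 9934 = -139084868 - 9934 = -139094802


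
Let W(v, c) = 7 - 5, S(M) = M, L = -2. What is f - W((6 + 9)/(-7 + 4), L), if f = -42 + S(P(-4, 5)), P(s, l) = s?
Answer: -48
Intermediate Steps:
W(v, c) = 2
f = -46 (f = -42 - 4 = -46)
f - W((6 + 9)/(-7 + 4), L) = -46 - 1*2 = -46 - 2 = -48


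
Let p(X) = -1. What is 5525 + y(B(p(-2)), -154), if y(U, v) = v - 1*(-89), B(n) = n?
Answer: 5460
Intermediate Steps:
y(U, v) = 89 + v (y(U, v) = v + 89 = 89 + v)
5525 + y(B(p(-2)), -154) = 5525 + (89 - 154) = 5525 - 65 = 5460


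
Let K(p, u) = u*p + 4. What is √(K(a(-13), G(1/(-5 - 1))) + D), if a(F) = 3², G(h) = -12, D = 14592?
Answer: 2*√3622 ≈ 120.37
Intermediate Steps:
a(F) = 9
K(p, u) = 4 + p*u (K(p, u) = p*u + 4 = 4 + p*u)
√(K(a(-13), G(1/(-5 - 1))) + D) = √((4 + 9*(-12)) + 14592) = √((4 - 108) + 14592) = √(-104 + 14592) = √14488 = 2*√3622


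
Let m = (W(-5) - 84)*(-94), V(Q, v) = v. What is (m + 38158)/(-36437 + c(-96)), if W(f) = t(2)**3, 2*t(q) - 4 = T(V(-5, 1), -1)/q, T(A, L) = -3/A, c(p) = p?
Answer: -1467853/1169056 ≈ -1.2556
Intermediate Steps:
t(q) = 2 - 3/(2*q) (t(q) = 2 + ((-3/1)/q)/2 = 2 + ((-3*1)/q)/2 = 2 + (-3/q)/2 = 2 - 3/(2*q))
W(f) = 125/64 (W(f) = (2 - 3/2/2)**3 = (2 - 3/2*1/2)**3 = (2 - 3/4)**3 = (5/4)**3 = 125/64)
m = 246797/32 (m = (125/64 - 84)*(-94) = -5251/64*(-94) = 246797/32 ≈ 7712.4)
(m + 38158)/(-36437 + c(-96)) = (246797/32 + 38158)/(-36437 - 96) = (1467853/32)/(-36533) = (1467853/32)*(-1/36533) = -1467853/1169056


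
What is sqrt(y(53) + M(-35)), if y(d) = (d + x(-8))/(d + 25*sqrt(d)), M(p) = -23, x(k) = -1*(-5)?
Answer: sqrt(-1161 - 575*sqrt(53))/sqrt(53 + 25*sqrt(53)) ≈ 4.77*I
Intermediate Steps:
x(k) = 5
y(d) = (5 + d)/(d + 25*sqrt(d)) (y(d) = (d + 5)/(d + 25*sqrt(d)) = (5 + d)/(d + 25*sqrt(d)))
sqrt(y(53) + M(-35)) = sqrt((5 + 53)/(53 + 25*sqrt(53)) - 23) = sqrt(58/(53 + 25*sqrt(53)) - 23) = sqrt(-23 + 58/(53 + 25*sqrt(53)))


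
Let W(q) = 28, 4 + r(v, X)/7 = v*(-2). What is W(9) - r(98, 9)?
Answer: 1428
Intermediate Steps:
r(v, X) = -28 - 14*v (r(v, X) = -28 + 7*(v*(-2)) = -28 + 7*(-2*v) = -28 - 14*v)
W(9) - r(98, 9) = 28 - (-28 - 14*98) = 28 - (-28 - 1372) = 28 - 1*(-1400) = 28 + 1400 = 1428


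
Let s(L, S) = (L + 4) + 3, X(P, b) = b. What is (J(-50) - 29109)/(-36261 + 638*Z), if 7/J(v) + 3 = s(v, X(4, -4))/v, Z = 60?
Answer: -3115013/216033 ≈ -14.419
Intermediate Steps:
s(L, S) = 7 + L (s(L, S) = (4 + L) + 3 = 7 + L)
J(v) = 7/(-3 + (7 + v)/v)
(J(-50) - 29109)/(-36261 + 638*Z) = (-7*(-50)/(-7 + 2*(-50)) - 29109)/(-36261 + 638*60) = (-7*(-50)/(-7 - 100) - 29109)/(-36261 + 38280) = (-7*(-50)/(-107) - 29109)/2019 = (-7*(-50)*(-1/107) - 29109)*(1/2019) = (-350/107 - 29109)*(1/2019) = -3115013/107*1/2019 = -3115013/216033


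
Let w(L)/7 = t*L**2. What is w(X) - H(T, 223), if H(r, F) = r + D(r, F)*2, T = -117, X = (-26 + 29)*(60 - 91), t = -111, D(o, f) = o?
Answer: -6719922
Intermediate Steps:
X = -93 (X = 3*(-31) = -93)
H(r, F) = 3*r (H(r, F) = r + r*2 = r + 2*r = 3*r)
w(L) = -777*L**2 (w(L) = 7*(-111*L**2) = -777*L**2)
w(X) - H(T, 223) = -777*(-93)**2 - 3*(-117) = -777*8649 - 1*(-351) = -6720273 + 351 = -6719922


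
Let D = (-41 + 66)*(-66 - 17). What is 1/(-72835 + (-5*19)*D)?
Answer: 1/124290 ≈ 8.0457e-6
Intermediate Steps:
D = -2075 (D = 25*(-83) = -2075)
1/(-72835 + (-5*19)*D) = 1/(-72835 - 5*19*(-2075)) = 1/(-72835 - 95*(-2075)) = 1/(-72835 + 197125) = 1/124290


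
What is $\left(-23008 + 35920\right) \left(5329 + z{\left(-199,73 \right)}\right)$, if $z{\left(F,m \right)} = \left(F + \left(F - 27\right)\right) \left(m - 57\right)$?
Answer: $-18993552$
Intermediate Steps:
$z{\left(F,m \right)} = \left(-57 + m\right) \left(-27 + 2 F\right)$ ($z{\left(F,m \right)} = \left(F + \left(F - 27\right)\right) \left(-57 + m\right) = \left(F + \left(-27 + F\right)\right) \left(-57 + m\right) = \left(-27 + 2 F\right) \left(-57 + m\right) = \left(-57 + m\right) \left(-27 + 2 F\right)$)
$\left(-23008 + 35920\right) \left(5329 + z{\left(-199,73 \right)}\right) = \left(-23008 + 35920\right) \left(5329 + \left(1539 - -22686 - 1971 + 2 \left(-199\right) 73\right)\right) = 12912 \left(5329 + \left(1539 + 22686 - 1971 - 29054\right)\right) = 12912 \left(5329 - 6800\right) = 12912 \left(-1471\right) = -18993552$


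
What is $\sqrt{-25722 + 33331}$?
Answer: $\sqrt{7609} \approx 87.23$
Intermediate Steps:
$\sqrt{-25722 + 33331} = \sqrt{7609}$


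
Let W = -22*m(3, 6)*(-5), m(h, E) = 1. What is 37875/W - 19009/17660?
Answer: 66678151/194260 ≈ 343.24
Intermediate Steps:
W = 110 (W = -22*1*(-5) = -22*(-5) = 110)
37875/W - 19009/17660 = 37875/110 - 19009/17660 = 37875*(1/110) - 19009*1/17660 = 7575/22 - 19009/17660 = 66678151/194260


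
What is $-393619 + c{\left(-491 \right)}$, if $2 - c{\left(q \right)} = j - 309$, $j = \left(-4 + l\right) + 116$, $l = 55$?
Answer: $-393475$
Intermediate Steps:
$j = 167$ ($j = \left(-4 + 55\right) + 116 = 51 + 116 = 167$)
$c{\left(q \right)} = 144$ ($c{\left(q \right)} = 2 - \left(167 - 309\right) = 2 - -142 = 2 + 142 = 144$)
$-393619 + c{\left(-491 \right)} = -393619 + 144 = -393475$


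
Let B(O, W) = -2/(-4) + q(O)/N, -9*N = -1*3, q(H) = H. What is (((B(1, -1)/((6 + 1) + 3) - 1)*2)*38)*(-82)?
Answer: 20254/5 ≈ 4050.8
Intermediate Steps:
N = ⅓ (N = -(-1)*3/9 = -⅑*(-3) = ⅓ ≈ 0.33333)
B(O, W) = ½ + 3*O (B(O, W) = -2/(-4) + O/(⅓) = -2*(-¼) + O*3 = ½ + 3*O)
(((B(1, -1)/((6 + 1) + 3) - 1)*2)*38)*(-82) = ((((½ + 3*1)/((6 + 1) + 3) - 1)*2)*38)*(-82) = ((((½ + 3)/(7 + 3) - 1)*2)*38)*(-82) = ((((7/2)/10 - 1)*2)*38)*(-82) = ((((7/2)*(⅒) - 1)*2)*38)*(-82) = (((7/20 - 1)*2)*38)*(-82) = (-13/20*2*38)*(-82) = -13/10*38*(-82) = -247/5*(-82) = 20254/5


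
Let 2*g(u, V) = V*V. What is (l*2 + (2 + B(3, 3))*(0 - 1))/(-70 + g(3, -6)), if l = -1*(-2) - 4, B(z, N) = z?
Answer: 9/52 ≈ 0.17308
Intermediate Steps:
g(u, V) = V²/2 (g(u, V) = (V*V)/2 = V²/2)
l = -2 (l = 2 - 4 = -2)
(l*2 + (2 + B(3, 3))*(0 - 1))/(-70 + g(3, -6)) = (-2*2 + (2 + 3)*(0 - 1))/(-70 + (½)*(-6)²) = (-4 + 5*(-1))/(-70 + (½)*36) = (-4 - 5)/(-70 + 18) = -9/(-52) = -9*(-1/52) = 9/52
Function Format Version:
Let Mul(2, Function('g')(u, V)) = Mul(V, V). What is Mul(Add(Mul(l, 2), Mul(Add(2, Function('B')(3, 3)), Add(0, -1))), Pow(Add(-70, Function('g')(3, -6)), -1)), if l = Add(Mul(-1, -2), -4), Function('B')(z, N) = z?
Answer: Rational(9, 52) ≈ 0.17308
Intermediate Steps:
Function('g')(u, V) = Mul(Rational(1, 2), Pow(V, 2)) (Function('g')(u, V) = Mul(Rational(1, 2), Mul(V, V)) = Mul(Rational(1, 2), Pow(V, 2)))
l = -2 (l = Add(2, -4) = -2)
Mul(Add(Mul(l, 2), Mul(Add(2, Function('B')(3, 3)), Add(0, -1))), Pow(Add(-70, Function('g')(3, -6)), -1)) = Mul(Add(Mul(-2, 2), Mul(Add(2, 3), Add(0, -1))), Pow(Add(-70, Mul(Rational(1, 2), Pow(-6, 2))), -1)) = Mul(Add(-4, Mul(5, -1)), Pow(Add(-70, Mul(Rational(1, 2), 36)), -1)) = Mul(Add(-4, -5), Pow(Add(-70, 18), -1)) = Mul(-9, Pow(-52, -1)) = Mul(-9, Rational(-1, 52)) = Rational(9, 52)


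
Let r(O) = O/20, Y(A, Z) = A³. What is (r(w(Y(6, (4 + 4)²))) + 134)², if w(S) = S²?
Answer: 152127556/25 ≈ 6.0851e+6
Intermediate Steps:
r(O) = O/20 (r(O) = O*(1/20) = O/20)
(r(w(Y(6, (4 + 4)²))) + 134)² = ((6³)²/20 + 134)² = ((1/20)*216² + 134)² = ((1/20)*46656 + 134)² = (11664/5 + 134)² = (12334/5)² = 152127556/25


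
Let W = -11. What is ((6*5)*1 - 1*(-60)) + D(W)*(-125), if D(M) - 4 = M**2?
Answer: -15535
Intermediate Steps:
D(M) = 4 + M**2
((6*5)*1 - 1*(-60)) + D(W)*(-125) = ((6*5)*1 - 1*(-60)) + (4 + (-11)**2)*(-125) = (30*1 + 60) + (4 + 121)*(-125) = (30 + 60) + 125*(-125) = 90 - 15625 = -15535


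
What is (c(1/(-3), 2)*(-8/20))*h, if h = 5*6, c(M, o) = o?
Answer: -24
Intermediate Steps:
h = 30
(c(1/(-3), 2)*(-8/20))*h = (2*(-8/20))*30 = (2*(-8*1/20))*30 = (2*(-2/5))*30 = -4/5*30 = -24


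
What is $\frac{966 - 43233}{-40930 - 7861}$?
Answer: $\frac{42267}{48791} \approx 0.86629$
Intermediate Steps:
$\frac{966 - 43233}{-40930 - 7861} = - \frac{42267}{-48791} = \left(-42267\right) \left(- \frac{1}{48791}\right) = \frac{42267}{48791}$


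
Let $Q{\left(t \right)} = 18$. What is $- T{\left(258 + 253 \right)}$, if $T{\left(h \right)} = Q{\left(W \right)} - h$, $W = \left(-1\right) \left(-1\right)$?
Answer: $493$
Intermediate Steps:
$W = 1$
$T{\left(h \right)} = 18 - h$
$- T{\left(258 + 253 \right)} = - (18 - \left(258 + 253\right)) = - (18 - 511) = \left(-1\right) \left(-493\right) = 493$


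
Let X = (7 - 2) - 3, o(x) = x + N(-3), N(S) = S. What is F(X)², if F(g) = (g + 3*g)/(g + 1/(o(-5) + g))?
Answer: 2304/121 ≈ 19.041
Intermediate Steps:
o(x) = -3 + x (o(x) = x - 3 = -3 + x)
X = 2 (X = 5 - 3 = 2)
F(g) = 4*g/(g + 1/(-8 + g)) (F(g) = (g + 3*g)/(g + 1/((-3 - 5) + g)) = (4*g)/(g + 1/(-8 + g)) = 4*g/(g + 1/(-8 + g)))
F(X)² = (4*2*(-8 + 2)/(1 + 2² - 8*2))² = (4*2*(-6)/(1 + 4 - 16))² = (4*2*(-6)/(-11))² = (4*2*(-1/11)*(-6))² = (48/11)² = 2304/121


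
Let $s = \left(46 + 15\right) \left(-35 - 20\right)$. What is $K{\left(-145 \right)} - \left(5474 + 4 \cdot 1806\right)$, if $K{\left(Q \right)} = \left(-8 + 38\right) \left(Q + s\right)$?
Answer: $-117698$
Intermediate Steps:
$s = -3355$ ($s = 61 \left(-55\right) = -3355$)
$K{\left(Q \right)} = -100650 + 30 Q$ ($K{\left(Q \right)} = \left(-8 + 38\right) \left(Q - 3355\right) = 30 \left(-3355 + Q\right) = -100650 + 30 Q$)
$K{\left(-145 \right)} - \left(5474 + 4 \cdot 1806\right) = \left(-100650 + 30 \left(-145\right)\right) - \left(5474 + 4 \cdot 1806\right) = \left(-100650 - 4350\right) - \left(5474 + 7224\right) = -105000 - 12698 = -117698$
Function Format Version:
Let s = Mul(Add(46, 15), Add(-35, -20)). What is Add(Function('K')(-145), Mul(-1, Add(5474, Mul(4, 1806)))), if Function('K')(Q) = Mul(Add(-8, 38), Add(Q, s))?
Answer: -117698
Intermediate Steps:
s = -3355 (s = Mul(61, -55) = -3355)
Function('K')(Q) = Add(-100650, Mul(30, Q)) (Function('K')(Q) = Mul(Add(-8, 38), Add(Q, -3355)) = Mul(30, Add(-3355, Q)) = Add(-100650, Mul(30, Q)))
Add(Function('K')(-145), Mul(-1, Add(5474, Mul(4, 1806)))) = Add(Add(-100650, Mul(30, -145)), Mul(-1, Add(5474, Mul(4, 1806)))) = Add(Add(-100650, -4350), Mul(-1, Add(5474, 7224))) = Add(-105000, Mul(-1, 12698)) = Add(-105000, -12698) = -117698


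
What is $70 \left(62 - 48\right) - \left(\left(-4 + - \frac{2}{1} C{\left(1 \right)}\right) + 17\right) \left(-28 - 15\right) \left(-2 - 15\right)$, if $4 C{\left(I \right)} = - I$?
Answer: $- \frac{17777}{2} \approx -8888.5$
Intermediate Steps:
$C{\left(I \right)} = - \frac{I}{4}$ ($C{\left(I \right)} = \frac{\left(-1\right) I}{4} = - \frac{I}{4}$)
$70 \left(62 - 48\right) - \left(\left(-4 + - \frac{2}{1} C{\left(1 \right)}\right) + 17\right) \left(-28 - 15\right) \left(-2 - 15\right) = 70 \left(62 - 48\right) - \left(\left(-4 + - \frac{2}{1} \left(\left(- \frac{1}{4}\right) 1\right)\right) + 17\right) \left(-28 - 15\right) \left(-2 - 15\right) = 70 \cdot 14 - \left(\left(-4 + \left(-2\right) 1 \left(- \frac{1}{4}\right)\right) + 17\right) \left(\left(-43\right) \left(-17\right)\right) = 980 - \left(\left(-4 - - \frac{1}{2}\right) + 17\right) 731 = 980 - \left(\left(-4 + \frac{1}{2}\right) + 17\right) 731 = 980 - \left(- \frac{7}{2} + 17\right) 731 = 980 - \frac{27}{2} \cdot 731 = 980 - \frac{19737}{2} = - \frac{17777}{2}$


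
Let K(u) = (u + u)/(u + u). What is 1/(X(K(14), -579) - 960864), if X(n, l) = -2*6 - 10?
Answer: -1/960886 ≈ -1.0407e-6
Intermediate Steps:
K(u) = 1 (K(u) = (2*u)/((2*u)) = (2*u)*(1/(2*u)) = 1)
X(n, l) = -22 (X(n, l) = -12 - 10 = -22)
1/(X(K(14), -579) - 960864) = 1/(-22 - 960864) = 1/(-960886) = -1/960886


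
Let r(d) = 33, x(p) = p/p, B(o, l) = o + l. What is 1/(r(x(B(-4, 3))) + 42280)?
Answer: 1/42313 ≈ 2.3633e-5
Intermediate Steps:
B(o, l) = l + o
x(p) = 1
1/(r(x(B(-4, 3))) + 42280) = 1/(33 + 42280) = 1/42313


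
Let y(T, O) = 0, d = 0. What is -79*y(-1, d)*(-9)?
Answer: 0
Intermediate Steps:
-79*y(-1, d)*(-9) = -79*0*(-9) = 0*(-9) = 0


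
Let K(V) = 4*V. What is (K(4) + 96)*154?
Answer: 17248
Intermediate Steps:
(K(4) + 96)*154 = (4*4 + 96)*154 = (16 + 96)*154 = 112*154 = 17248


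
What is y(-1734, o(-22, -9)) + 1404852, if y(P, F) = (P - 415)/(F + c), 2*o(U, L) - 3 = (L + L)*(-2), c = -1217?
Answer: 3364624838/2395 ≈ 1.4049e+6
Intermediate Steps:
o(U, L) = 3/2 - 2*L (o(U, L) = 3/2 + ((L + L)*(-2))/2 = 3/2 + ((2*L)*(-2))/2 = 3/2 + (-4*L)/2 = 3/2 - 2*L)
y(P, F) = (-415 + P)/(-1217 + F) (y(P, F) = (P - 415)/(F - 1217) = (-415 + P)/(-1217 + F))
y(-1734, o(-22, -9)) + 1404852 = (-415 - 1734)/(-1217 + (3/2 - 2*(-9))) + 1404852 = -2149/(-1217 + (3/2 + 18)) + 1404852 = -2149/(-1217 + 39/2) + 1404852 = -2149/(-2395/2) + 1404852 = -2/2395*(-2149) + 1404852 = 4298/2395 + 1404852 = 3364624838/2395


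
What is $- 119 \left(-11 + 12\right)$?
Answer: $-119$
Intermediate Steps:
$- 119 \left(-11 + 12\right) = \left(-119\right) 1 = -119$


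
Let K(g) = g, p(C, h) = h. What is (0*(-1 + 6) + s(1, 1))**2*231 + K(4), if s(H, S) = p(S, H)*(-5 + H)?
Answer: 3700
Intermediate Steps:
s(H, S) = H*(-5 + H)
(0*(-1 + 6) + s(1, 1))**2*231 + K(4) = (0*(-1 + 6) + 1*(-5 + 1))**2*231 + 4 = (0*5 + 1*(-4))**2*231 + 4 = (0 - 4)**2*231 + 4 = (-4)**2*231 + 4 = 16*231 + 4 = 3696 + 4 = 3700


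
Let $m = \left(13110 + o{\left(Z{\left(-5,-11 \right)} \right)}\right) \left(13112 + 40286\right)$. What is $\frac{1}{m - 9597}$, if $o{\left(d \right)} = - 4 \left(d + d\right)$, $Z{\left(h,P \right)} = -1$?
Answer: $\frac{1}{700465367} \approx 1.4276 \cdot 10^{-9}$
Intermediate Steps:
$o{\left(d \right)} = - 8 d$ ($o{\left(d \right)} = - 4 \cdot 2 d = - 8 d$)
$m = 700474964$ ($m = \left(13110 - -8\right) \left(13112 + 40286\right) = \left(13110 + 8\right) 53398 = 13118 \cdot 53398 = 700474964$)
$\frac{1}{m - 9597} = \frac{1}{700474964 - 9597} = \frac{1}{700465367}$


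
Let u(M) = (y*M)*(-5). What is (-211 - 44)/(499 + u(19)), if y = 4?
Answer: -15/7 ≈ -2.1429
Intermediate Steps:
u(M) = -20*M (u(M) = (4*M)*(-5) = -20*M)
(-211 - 44)/(499 + u(19)) = (-211 - 44)/(499 - 20*19) = -255/(499 - 380) = -255/119 = -255*1/119 = -15/7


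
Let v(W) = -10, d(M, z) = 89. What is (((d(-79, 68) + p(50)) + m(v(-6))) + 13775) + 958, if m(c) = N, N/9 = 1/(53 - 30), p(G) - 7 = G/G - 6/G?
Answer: 8527406/575 ≈ 14830.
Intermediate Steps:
p(G) = 8 - 6/G (p(G) = 7 + (G/G - 6/G) = 7 + (1 - 6/G) = 8 - 6/G)
N = 9/23 (N = 9/(53 - 30) = 9/23 ≈ 0.39130)
m(c) = 9/23
(((d(-79, 68) + p(50)) + m(v(-6))) + 13775) + 958 = (((89 + (8 - 6/50)) + 9/23) + 13775) + 958 = (((89 + (8 - 6*1/50)) + 9/23) + 13775) + 958 = (((89 + (8 - 3/25)) + 9/23) + 13775) + 958 = (((89 + 197/25) + 9/23) + 13775) + 958 = ((2422/25 + 9/23) + 13775) + 958 = (55931/575 + 13775) + 958 = 7976556/575 + 958 = 8527406/575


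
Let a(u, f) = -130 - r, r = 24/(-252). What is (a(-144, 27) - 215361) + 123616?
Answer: -1929373/21 ≈ -91875.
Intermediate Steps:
r = -2/21 (r = 24*(-1/252) = -2/21 ≈ -0.095238)
a(u, f) = -2728/21 (a(u, f) = -130 - 1*(-2/21) = -130 + 2/21 = -2728/21)
(a(-144, 27) - 215361) + 123616 = (-2728/21 - 215361) + 123616 = -4525309/21 + 123616 = -1929373/21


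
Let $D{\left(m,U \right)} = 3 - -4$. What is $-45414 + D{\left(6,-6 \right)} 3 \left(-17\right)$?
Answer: $-45771$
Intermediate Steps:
$D{\left(m,U \right)} = 7$ ($D{\left(m,U \right)} = 3 + 4 = 7$)
$-45414 + D{\left(6,-6 \right)} 3 \left(-17\right) = -45414 + 7 \cdot 3 \left(-17\right) = -45414 + 21 \left(-17\right) = -45414 - 357 = -45771$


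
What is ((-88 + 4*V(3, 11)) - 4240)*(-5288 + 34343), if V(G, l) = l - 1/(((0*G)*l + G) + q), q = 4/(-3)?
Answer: -124541352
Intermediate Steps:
q = -4/3 (q = 4*(-⅓) = -4/3 ≈ -1.3333)
V(G, l) = l - 1/(-4/3 + G) (V(G, l) = l - 1/(((0*G)*l + G) - 4/3) = l - 1/((0*l + G) - 4/3) = l - 1/((0 + G) - 4/3) = l - 1/(G - 4/3) = l - 1/(-4/3 + G))
((-88 + 4*V(3, 11)) - 4240)*(-5288 + 34343) = ((-88 + 4*((-3 - 4*11 + 3*3*11)/(-4 + 3*3))) - 4240)*(-5288 + 34343) = ((-88 + 4*((-3 - 44 + 99)/(-4 + 9))) - 4240)*29055 = ((-88 + 4*(52/5)) - 4240)*29055 = ((-88 + 208/5) - 4240)*29055 = (-232/5 - 4240)*29055 = -21432/5*29055 = -124541352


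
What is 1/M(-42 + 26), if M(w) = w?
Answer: -1/16 ≈ -0.062500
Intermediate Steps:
1/M(-42 + 26) = 1/(-42 + 26) = 1/(-16) = -1/16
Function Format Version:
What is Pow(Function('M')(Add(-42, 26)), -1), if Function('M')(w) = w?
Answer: Rational(-1, 16) ≈ -0.062500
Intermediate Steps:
Pow(Function('M')(Add(-42, 26)), -1) = Pow(Add(-42, 26), -1) = Pow(-16, -1) = Rational(-1, 16)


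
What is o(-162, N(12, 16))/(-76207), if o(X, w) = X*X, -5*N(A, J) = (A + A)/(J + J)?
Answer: -26244/76207 ≈ -0.34438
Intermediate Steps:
N(A, J) = -A/(5*J) (N(A, J) = -(A + A)/(5*(J + J)) = -2*A/(5*(2*J)) = -2*A*1/(2*J)/5 = -A/(5*J))
o(X, w) = X**2
o(-162, N(12, 16))/(-76207) = (-162)**2/(-76207) = 26244*(-1/76207) = -26244/76207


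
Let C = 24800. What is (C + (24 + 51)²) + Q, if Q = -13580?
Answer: 16845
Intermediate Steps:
(C + (24 + 51)²) + Q = (24800 + (24 + 51)²) - 13580 = (24800 + 75²) - 13580 = (24800 + 5625) - 13580 = 30425 - 13580 = 16845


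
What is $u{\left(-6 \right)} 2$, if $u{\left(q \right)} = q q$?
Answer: $72$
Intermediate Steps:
$u{\left(q \right)} = q^{2}$
$u{\left(-6 \right)} 2 = \left(-6\right)^{2} \cdot 2 = 36 \cdot 2 = 72$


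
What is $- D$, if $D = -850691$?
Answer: $850691$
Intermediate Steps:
$- D = \left(-1\right) \left(-850691\right) = 850691$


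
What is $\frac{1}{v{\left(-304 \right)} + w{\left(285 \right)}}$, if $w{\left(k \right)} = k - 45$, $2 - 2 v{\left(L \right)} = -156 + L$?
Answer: $\frac{1}{471} \approx 0.0021231$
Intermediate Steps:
$v{\left(L \right)} = 79 - \frac{L}{2}$ ($v{\left(L \right)} = 1 - \frac{-156 + L}{2} = 1 - \left(-78 + \frac{L}{2}\right) = 79 - \frac{L}{2}$)
$w{\left(k \right)} = -45 + k$
$\frac{1}{v{\left(-304 \right)} + w{\left(285 \right)}} = \frac{1}{\left(79 - -152\right) + \left(-45 + 285\right)} = \frac{1}{\left(79 + 152\right) + 240} = \frac{1}{231 + 240} = \frac{1}{471}$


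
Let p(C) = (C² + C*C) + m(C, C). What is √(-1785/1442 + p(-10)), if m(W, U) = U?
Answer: √8010310/206 ≈ 13.739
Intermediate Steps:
p(C) = C + 2*C² (p(C) = (C² + C*C) + C = (C² + C²) + C = 2*C² + C = C + 2*C²)
√(-1785/1442 + p(-10)) = √(-1785/1442 - 10*(1 + 2*(-10))) = √(-1785*1/1442 - 10*(1 - 20)) = √(-255/206 - 10*(-19)) = √(-255/206 + 190) = √(38885/206) = √8010310/206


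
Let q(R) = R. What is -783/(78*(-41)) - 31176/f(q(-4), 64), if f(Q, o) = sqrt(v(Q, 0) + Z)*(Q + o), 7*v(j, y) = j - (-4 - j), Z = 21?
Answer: 261/1066 - 2598*sqrt(1001)/715 ≈ -114.72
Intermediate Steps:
v(j, y) = 4/7 + 2*j/7 (v(j, y) = (j - (-4 - j))/7 = (j + (4 + j))/7 = (4 + 2*j)/7 = 4/7 + 2*j/7)
f(Q, o) = sqrt(151/7 + 2*Q/7)*(Q + o) (f(Q, o) = sqrt((4/7 + 2*Q/7) + 21)*(Q + o) = sqrt(151/7 + 2*Q/7)*(Q + o))
-783/(78*(-41)) - 31176/f(q(-4), 64) = -783/(78*(-41)) - 31176*1/(sqrt(1057 + 14*(-4))*((1/7)*(-4) + (1/7)*64)) = -783/(-3198) - 31176*1/(sqrt(1057 - 56)*(-4/7 + 64/7)) = -783*(-1/3198) - 31176*sqrt(1001)/8580 = 261/1066 - 31176*sqrt(1001)/8580 = 261/1066 - 2598*sqrt(1001)/715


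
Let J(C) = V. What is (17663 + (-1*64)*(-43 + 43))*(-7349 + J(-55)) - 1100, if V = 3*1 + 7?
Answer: -129629857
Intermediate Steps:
V = 10 (V = 3 + 7 = 10)
J(C) = 10
(17663 + (-1*64)*(-43 + 43))*(-7349 + J(-55)) - 1100 = (17663 + (-1*64)*(-43 + 43))*(-7349 + 10) - 1100 = (17663 - 64*0)*(-7339) - 1100 = (17663 + 0)*(-7339) - 1100 = 17663*(-7339) - 1100 = -129628757 - 1100 = -129629857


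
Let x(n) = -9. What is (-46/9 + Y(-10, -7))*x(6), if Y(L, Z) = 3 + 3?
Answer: -8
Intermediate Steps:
Y(L, Z) = 6
(-46/9 + Y(-10, -7))*x(6) = (-46/9 + 6)*(-9) = (8/9)*(-9) = -8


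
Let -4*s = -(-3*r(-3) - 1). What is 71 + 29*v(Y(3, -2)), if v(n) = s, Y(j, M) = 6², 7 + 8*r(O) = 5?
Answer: 1107/16 ≈ 69.188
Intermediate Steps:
r(O) = -¼ (r(O) = -7/8 + (⅛)*5 = -7/8 + 5/8 = -¼)
Y(j, M) = 36
s = -1/16 (s = -(-1)*(-3*(-¼) - 1)/4 = -(-1)*(¾ - 1)/4 = -(-1)*(-1)/(4*4) = -¼*¼ = -1/16 ≈ -0.062500)
v(n) = -1/16
71 + 29*v(Y(3, -2)) = 71 + 29*(-1/16) = 71 - 29/16 = 1107/16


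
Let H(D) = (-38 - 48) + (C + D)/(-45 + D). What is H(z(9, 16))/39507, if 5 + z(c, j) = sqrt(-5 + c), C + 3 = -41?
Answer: -4081/1896336 ≈ -0.0021520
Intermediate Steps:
C = -44 (C = -3 - 41 = -44)
z(c, j) = -5 + sqrt(-5 + c)
H(D) = -86 + (-44 + D)/(-45 + D) (H(D) = (-38 - 48) + (-44 + D)/(-45 + D) = -86 + (-44 + D)/(-45 + D))
H(z(9, 16))/39507 = ((3826 - 85*(-5 + sqrt(-5 + 9)))/(-45 + (-5 + sqrt(-5 + 9))))/39507 = ((3826 - 85*(-5 + sqrt(4)))/(-45 + (-5 + sqrt(4))))*(1/39507) = ((3826 - 85*(-5 + 2))/(-45 + (-5 + 2)))*(1/39507) = ((3826 - 85*(-3))/(-45 - 3))*(1/39507) = ((3826 + 255)/(-48))*(1/39507) = -1/48*4081*(1/39507) = -4081/48*1/39507 = -4081/1896336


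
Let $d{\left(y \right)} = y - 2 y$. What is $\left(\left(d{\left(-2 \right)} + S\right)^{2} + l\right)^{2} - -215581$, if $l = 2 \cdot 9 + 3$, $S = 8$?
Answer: $230222$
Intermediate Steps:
$l = 21$ ($l = 18 + 3 = 21$)
$d{\left(y \right)} = - y$
$\left(\left(d{\left(-2 \right)} + S\right)^{2} + l\right)^{2} - -215581 = \left(\left(\left(-1\right) \left(-2\right) + 8\right)^{2} + 21\right)^{2} - -215581 = \left(\left(2 + 8\right)^{2} + 21\right)^{2} + 215581 = \left(10^{2} + 21\right)^{2} + 215581 = \left(100 + 21\right)^{2} + 215581 = 121^{2} + 215581 = 14641 + 215581 = 230222$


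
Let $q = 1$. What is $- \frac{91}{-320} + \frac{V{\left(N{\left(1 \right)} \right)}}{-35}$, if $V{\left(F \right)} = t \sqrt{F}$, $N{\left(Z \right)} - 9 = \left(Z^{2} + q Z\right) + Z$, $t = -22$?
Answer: $\frac{91}{320} + \frac{44 \sqrt{3}}{35} \approx 2.4618$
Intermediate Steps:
$N{\left(Z \right)} = 9 + Z^{2} + 2 Z$ ($N{\left(Z \right)} = 9 + \left(\left(Z^{2} + 1 Z\right) + Z\right) = 9 + \left(\left(Z^{2} + Z\right) + Z\right) = 9 + \left(\left(Z + Z^{2}\right) + Z\right) = 9 + \left(Z^{2} + 2 Z\right) = 9 + Z^{2} + 2 Z$)
$V{\left(F \right)} = - 22 \sqrt{F}$
$- \frac{91}{-320} + \frac{V{\left(N{\left(1 \right)} \right)}}{-35} = - \frac{91}{-320} + \frac{\left(-22\right) \sqrt{9 + 1^{2} + 2 \cdot 1}}{-35} = \left(-91\right) \left(- \frac{1}{320}\right) + - 22 \sqrt{9 + 1 + 2} \left(- \frac{1}{35}\right) = \frac{91}{320} + - 22 \sqrt{12} \left(- \frac{1}{35}\right) = \frac{91}{320} + - 22 \cdot 2 \sqrt{3} \left(- \frac{1}{35}\right) = \frac{91}{320} + - 44 \sqrt{3} \left(- \frac{1}{35}\right) = \frac{91}{320} + \frac{44 \sqrt{3}}{35}$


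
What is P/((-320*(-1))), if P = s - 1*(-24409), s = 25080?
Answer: 49489/320 ≈ 154.65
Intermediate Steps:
P = 49489 (P = 25080 - 1*(-24409) = 25080 + 24409 = 49489)
P/((-320*(-1))) = 49489/((-320*(-1))) = 49489/320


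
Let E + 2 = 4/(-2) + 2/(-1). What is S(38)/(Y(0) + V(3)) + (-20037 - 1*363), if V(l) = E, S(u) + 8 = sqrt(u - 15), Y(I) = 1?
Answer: -101992/5 - sqrt(23)/5 ≈ -20399.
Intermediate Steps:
S(u) = -8 + sqrt(-15 + u) (S(u) = -8 + sqrt(u - 15) = -8 + sqrt(-15 + u))
E = -6 (E = -2 + (4/(-2) + 2/(-1)) = -2 + (4*(-1/2) + 2*(-1)) = -2 + (-2 - 2) = -2 - 4 = -6)
V(l) = -6
S(38)/(Y(0) + V(3)) + (-20037 - 1*363) = (-8 + sqrt(-15 + 38))/(1 - 6) + (-20037 - 1*363) = (-8 + sqrt(23))/(-5) + (-20037 - 363) = -(-8 + sqrt(23))/5 - 20400 = (8/5 - sqrt(23)/5) - 20400 = -101992/5 - sqrt(23)/5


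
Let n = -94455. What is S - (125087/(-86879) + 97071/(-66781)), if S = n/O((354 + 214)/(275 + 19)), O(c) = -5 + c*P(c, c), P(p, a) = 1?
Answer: 13741398601517/446297423 ≈ 30790.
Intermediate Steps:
O(c) = -5 + c (O(c) = -5 + c*1 = -5 + c)
S = 13884885/451 (S = -94455/(-5 + (354 + 214)/(275 + 19)) = -94455/(-5 + 568/294) = -94455/(-5 + 568*(1/294)) = -94455/(-5 + 284/147) = -94455/(-451/147) = -94455*(-147/451) = 13884885/451 ≈ 30787.)
S - (125087/(-86879) + 97071/(-66781)) = 13884885/451 - (125087/(-86879) + 97071/(-66781)) = 13884885/451 - (125087*(-1/86879) + 97071*(-1/66781)) = 13884885/451 - (-125087/86879 - 7467/5137) = 13884885/451 - 1*(-1291297412/446297423) = 13884885/451 + 1291297412/446297423 = 13741398601517/446297423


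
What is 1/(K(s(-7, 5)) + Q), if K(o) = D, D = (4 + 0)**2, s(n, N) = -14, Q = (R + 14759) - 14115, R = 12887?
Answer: 1/13547 ≈ 7.3817e-5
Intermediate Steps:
Q = 13531 (Q = (12887 + 14759) - 14115 = 27646 - 14115 = 13531)
D = 16 (D = 4**2 = 16)
K(o) = 16
1/(K(s(-7, 5)) + Q) = 1/(16 + 13531) = 1/13547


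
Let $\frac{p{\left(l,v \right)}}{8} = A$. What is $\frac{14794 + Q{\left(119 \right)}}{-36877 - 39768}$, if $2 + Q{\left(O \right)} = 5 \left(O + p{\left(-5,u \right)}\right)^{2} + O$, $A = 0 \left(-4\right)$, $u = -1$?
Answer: $- \frac{85716}{76645} \approx -1.1184$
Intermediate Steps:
$A = 0$
$p{\left(l,v \right)} = 0$ ($p{\left(l,v \right)} = 8 \cdot 0 = 0$)
$Q{\left(O \right)} = -2 + O + 5 O^{2}$ ($Q{\left(O \right)} = -2 + \left(5 \left(O + 0\right)^{2} + O\right) = -2 + \left(5 O^{2} + O\right) = -2 + \left(O + 5 O^{2}\right) = -2 + O + 5 O^{2}$)
$\frac{14794 + Q{\left(119 \right)}}{-36877 - 39768} = \frac{14794 + \left(-2 + 119 + 5 \cdot 119^{2}\right)}{-36877 - 39768} = \frac{14794 + \left(-2 + 119 + 5 \cdot 14161\right)}{-76645} = \left(14794 + \left(-2 + 119 + 70805\right)\right) \left(- \frac{1}{76645}\right) = \left(14794 + 70922\right) \left(- \frac{1}{76645}\right) = 85716 \left(- \frac{1}{76645}\right) = - \frac{85716}{76645}$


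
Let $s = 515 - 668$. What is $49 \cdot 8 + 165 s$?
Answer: $-24853$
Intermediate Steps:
$s = -153$ ($s = 515 - 668 = -153$)
$49 \cdot 8 + 165 s = 49 \cdot 8 + 165 \left(-153\right) = 392 - 25245 = -24853$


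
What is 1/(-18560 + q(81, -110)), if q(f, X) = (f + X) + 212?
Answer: -1/18377 ≈ -5.4416e-5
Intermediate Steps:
q(f, X) = 212 + X + f (q(f, X) = (X + f) + 212 = 212 + X + f)
1/(-18560 + q(81, -110)) = 1/(-18560 + (212 - 110 + 81)) = 1/(-18560 + 183) = 1/(-18377) = -1/18377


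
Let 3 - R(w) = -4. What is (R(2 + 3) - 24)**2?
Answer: 289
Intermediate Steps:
R(w) = 7 (R(w) = 3 - 1*(-4) = 3 + 4 = 7)
(R(2 + 3) - 24)**2 = (7 - 24)**2 = (-17)**2 = 289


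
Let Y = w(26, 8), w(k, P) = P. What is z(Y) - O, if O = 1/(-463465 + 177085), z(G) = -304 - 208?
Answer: -146626559/286380 ≈ -512.00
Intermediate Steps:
Y = 8
z(G) = -512
O = -1/286380 (O = 1/(-286380) = -1/286380 ≈ -3.4919e-6)
z(Y) - O = -512 - 1*(-1/286380) = -512 + 1/286380 = -146626559/286380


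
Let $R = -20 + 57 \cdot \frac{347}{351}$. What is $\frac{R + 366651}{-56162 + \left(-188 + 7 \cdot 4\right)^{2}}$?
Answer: $- \frac{21451210}{1787877} \approx -11.998$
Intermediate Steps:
$R = \frac{4253}{117}$ ($R = -20 + 57 \cdot 347 \cdot \frac{1}{351} = -20 + 57 \cdot \frac{347}{351} = -20 + \frac{6593}{117} = \frac{4253}{117} \approx 36.35$)
$\frac{R + 366651}{-56162 + \left(-188 + 7 \cdot 4\right)^{2}} = \frac{\frac{4253}{117} + 366651}{-56162 + \left(-188 + 7 \cdot 4\right)^{2}} = \frac{42902420}{117 \left(-56162 + \left(-188 + 28\right)^{2}\right)} = \frac{42902420}{117 \left(-56162 + \left(-160\right)^{2}\right)} = \frac{42902420}{117 \left(-56162 + 25600\right)} = \frac{42902420}{117 \left(-30562\right)} = \frac{42902420}{117} \left(- \frac{1}{30562}\right) = - \frac{21451210}{1787877}$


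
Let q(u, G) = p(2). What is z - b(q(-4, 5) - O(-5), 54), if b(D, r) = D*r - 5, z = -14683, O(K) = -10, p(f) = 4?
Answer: -15434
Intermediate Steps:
q(u, G) = 4
b(D, r) = -5 + D*r
z - b(q(-4, 5) - O(-5), 54) = -14683 - (-5 + (4 - 1*(-10))*54) = -14683 - (-5 + (4 + 10)*54) = -14683 - (-5 + 14*54) = -14683 - (-5 + 756) = -14683 - 1*751 = -14683 - 751 = -15434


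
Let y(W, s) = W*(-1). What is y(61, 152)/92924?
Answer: -61/92924 ≈ -0.00065645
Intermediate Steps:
y(W, s) = -W
y(61, 152)/92924 = -1*61/92924 = -61*1/92924 = -61/92924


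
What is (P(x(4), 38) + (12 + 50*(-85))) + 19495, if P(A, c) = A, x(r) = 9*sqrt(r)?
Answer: 15275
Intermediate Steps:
(P(x(4), 38) + (12 + 50*(-85))) + 19495 = (9*sqrt(4) + (12 + 50*(-85))) + 19495 = (9*2 + (12 - 4250)) + 19495 = (18 - 4238) + 19495 = -4220 + 19495 = 15275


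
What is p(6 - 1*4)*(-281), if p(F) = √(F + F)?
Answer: -562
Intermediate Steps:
p(F) = √2*√F (p(F) = √(2*F) = √2*√F)
p(6 - 1*4)*(-281) = (√2*√(6 - 1*4))*(-281) = (√2*√(6 - 4))*(-281) = (√2*√2)*(-281) = 2*(-281) = -562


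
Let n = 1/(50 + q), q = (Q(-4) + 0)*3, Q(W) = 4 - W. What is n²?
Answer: 1/5476 ≈ 0.00018262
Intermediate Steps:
q = 24 (q = ((4 - 1*(-4)) + 0)*3 = ((4 + 4) + 0)*3 = (8 + 0)*3 = 8*3 = 24)
n = 1/74 (n = 1/(50 + 24) = 1/74 ≈ 0.013514)
n² = (1/74)² = 1/5476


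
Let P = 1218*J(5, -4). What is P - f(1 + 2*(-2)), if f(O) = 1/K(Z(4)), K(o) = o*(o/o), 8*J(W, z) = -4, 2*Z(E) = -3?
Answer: -1825/3 ≈ -608.33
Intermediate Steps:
Z(E) = -3/2 (Z(E) = (½)*(-3) = -3/2)
J(W, z) = -½ (J(W, z) = (⅛)*(-4) = -½)
K(o) = o (K(o) = o*1 = o)
P = -609 (P = 1218*(-½) = -609)
f(O) = -⅔ (f(O) = 1/(-3/2) = -⅔)
P - f(1 + 2*(-2)) = -609 - 1*(-⅔) = -609 + ⅔ = -1825/3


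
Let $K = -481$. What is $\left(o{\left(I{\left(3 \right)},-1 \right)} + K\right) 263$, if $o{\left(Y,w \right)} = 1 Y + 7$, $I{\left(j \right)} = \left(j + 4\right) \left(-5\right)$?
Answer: $-133867$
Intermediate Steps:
$I{\left(j \right)} = -20 - 5 j$ ($I{\left(j \right)} = \left(4 + j\right) \left(-5\right) = -20 - 5 j$)
$o{\left(Y,w \right)} = 7 + Y$ ($o{\left(Y,w \right)} = Y + 7 = 7 + Y$)
$\left(o{\left(I{\left(3 \right)},-1 \right)} + K\right) 263 = \left(\left(7 - 35\right) - 481\right) 263 = \left(-28 - 481\right) 263 = \left(-509\right) 263 = -133867$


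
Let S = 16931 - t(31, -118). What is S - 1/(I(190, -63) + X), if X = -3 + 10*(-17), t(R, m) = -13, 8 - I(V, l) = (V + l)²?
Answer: 276085537/16294 ≈ 16944.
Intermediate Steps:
I(V, l) = 8 - (V + l)²
X = -173 (X = -3 - 170 = -173)
S = 16944 (S = 16931 - 1*(-13) = 16931 + 13 = 16944)
S - 1/(I(190, -63) + X) = 16944 - 1/((8 - (190 - 63)²) - 173) = 16944 - 1/((8 - 1*127²) - 173) = 16944 - 1/((8 - 1*16129) - 173) = 16944 - 1/((8 - 16129) - 173) = 16944 - 1/(-16121 - 173) = 16944 - 1/(-16294) = 16944 - 1*(-1/16294) = 16944 + 1/16294 = 276085537/16294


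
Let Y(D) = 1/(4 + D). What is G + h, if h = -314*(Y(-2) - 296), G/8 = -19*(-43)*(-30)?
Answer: -103293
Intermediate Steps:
G = -196080 (G = 8*(-19*(-43)*(-30)) = 8*(817*(-30)) = 8*(-24510) = -196080)
h = 92787 (h = -314*(1/(4 - 2) - 296) = -314*(1/2 - 296) = -314*(½ - 296) = -314*(-591/2) = 92787)
G + h = -196080 + 92787 = -103293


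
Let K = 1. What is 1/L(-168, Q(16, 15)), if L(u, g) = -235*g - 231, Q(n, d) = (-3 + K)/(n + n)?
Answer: -16/3461 ≈ -0.0046229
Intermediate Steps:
Q(n, d) = -1/n (Q(n, d) = (-3 + 1)/(n + n) = -2*1/(2*n) = -1/n)
L(u, g) = -231 - 235*g
1/L(-168, Q(16, 15)) = 1/(-231 - (-235)/16) = 1/(-231 - 235*(-1/16)) = 1/(-231 + 235/16) = 1/(-3461/16) = -16/3461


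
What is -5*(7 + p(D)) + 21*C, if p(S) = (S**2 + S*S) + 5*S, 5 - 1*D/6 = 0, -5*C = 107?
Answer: -51172/5 ≈ -10234.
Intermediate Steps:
C = -107/5 (C = -1/5*107 = -107/5 ≈ -21.400)
D = 30 (D = 30 - 6*0 = 30 + 0 = 30)
p(S) = 2*S**2 + 5*S (p(S) = (S**2 + S**2) + 5*S = 2*S**2 + 5*S)
-5*(7 + p(D)) + 21*C = -5*(7 + 30*(5 + 2*30)) + 21*(-107/5) = -5*(7 + 30*(5 + 60)) - 2247/5 = -5*(7 + 30*65) - 2247/5 = -5*(7 + 1950) - 2247/5 = -5*1957 - 2247/5 = -9785 - 2247/5 = -51172/5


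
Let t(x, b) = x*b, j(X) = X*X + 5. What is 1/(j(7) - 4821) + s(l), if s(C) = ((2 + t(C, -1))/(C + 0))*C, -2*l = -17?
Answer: -61973/9534 ≈ -6.5002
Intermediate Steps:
l = 17/2 (l = -1/2*(-17) = 17/2 ≈ 8.5000)
j(X) = 5 + X**2 (j(X) = X**2 + 5 = 5 + X**2)
t(x, b) = b*x
s(C) = 2 - C (s(C) = ((2 - C)/(C + 0))*C = ((2 - C)/C)*C = 2 - C)
1/(j(7) - 4821) + s(l) = 1/((5 + 7**2) - 4821) + (2 - 1*17/2) = 1/((5 + 49) - 4821) + (2 - 17/2) = 1/(54 - 4821) - 13/2 = 1/(-4767) - 13/2 = -1/4767 - 13/2 = -61973/9534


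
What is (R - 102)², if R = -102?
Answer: 41616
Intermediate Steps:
(R - 102)² = (-102 - 102)² = (-204)² = 41616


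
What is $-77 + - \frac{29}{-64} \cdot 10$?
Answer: $- \frac{2319}{32} \approx -72.469$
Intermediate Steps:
$-77 + - \frac{29}{-64} \cdot 10 = -77 + \left(-29\right) \left(- \frac{1}{64}\right) 10 = -77 + \frac{29}{64} \cdot 10 = -77 + \frac{145}{32} = - \frac{2319}{32}$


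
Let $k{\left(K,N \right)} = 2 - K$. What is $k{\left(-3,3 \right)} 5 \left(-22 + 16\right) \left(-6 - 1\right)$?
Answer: $1050$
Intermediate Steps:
$k{\left(-3,3 \right)} 5 \left(-22 + 16\right) \left(-6 - 1\right) = \left(2 - -3\right) 5 \left(-22 + 16\right) \left(-6 - 1\right) = \left(2 + 3\right) 5 \left(\left(-6\right) \left(-7\right)\right) = 5 \cdot 5 \cdot 42 = 25 \cdot 42 = 1050$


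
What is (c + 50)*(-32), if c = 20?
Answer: -2240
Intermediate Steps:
(c + 50)*(-32) = (20 + 50)*(-32) = 70*(-32) = -2240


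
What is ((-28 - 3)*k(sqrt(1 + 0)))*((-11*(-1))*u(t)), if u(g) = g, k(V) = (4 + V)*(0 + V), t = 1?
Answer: -1705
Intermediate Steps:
k(V) = V*(4 + V) (k(V) = (4 + V)*V = V*(4 + V))
((-28 - 3)*k(sqrt(1 + 0)))*((-11*(-1))*u(t)) = ((-28 - 3)*(sqrt(1 + 0)*(4 + sqrt(1 + 0))))*(-11*(-1)*1) = (-31*sqrt(1)*(4 + sqrt(1)))*(11*1) = -31*(4 + 1)*11 = -31*5*11 = -155*11 = -1705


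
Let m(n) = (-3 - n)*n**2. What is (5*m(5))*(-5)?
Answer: 5000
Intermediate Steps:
m(n) = n**2*(-3 - n)
(5*m(5))*(-5) = (5*(5**2*(-3 - 1*5)))*(-5) = (5*(25*(-3 - 5)))*(-5) = (5*(25*(-8)))*(-5) = (5*(-200))*(-5) = -1000*(-5) = 5000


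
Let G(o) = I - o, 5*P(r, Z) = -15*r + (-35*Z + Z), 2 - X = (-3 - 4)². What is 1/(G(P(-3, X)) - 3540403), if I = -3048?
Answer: -5/17718898 ≈ -2.8218e-7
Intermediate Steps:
X = -47 (X = 2 - (-3 - 4)² = 2 - 1*(-7)² = 2 - 1*49 = 2 - 49 = -47)
P(r, Z) = -3*r - 34*Z/5 (P(r, Z) = (-15*r + (-35*Z + Z))/5 = (-15*r - 34*Z)/5 = (-34*Z - 15*r)/5 = -3*r - 34*Z/5)
G(o) = -3048 - o
1/(G(P(-3, X)) - 3540403) = 1/((-3048 - (-3*(-3) - 34/5*(-47))) - 3540403) = 1/((-3048 - (9 + 1598/5)) - 3540403) = 1/((-3048 - 1*1643/5) - 3540403) = 1/((-3048 - 1643/5) - 3540403) = 1/(-16883/5 - 3540403) = 1/(-17718898/5) = -5/17718898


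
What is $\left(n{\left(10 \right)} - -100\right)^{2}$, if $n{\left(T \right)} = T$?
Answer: $12100$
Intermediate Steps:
$\left(n{\left(10 \right)} - -100\right)^{2} = \left(10 - -100\right)^{2} = \left(10 + 100\right)^{2} = 110^{2} = 12100$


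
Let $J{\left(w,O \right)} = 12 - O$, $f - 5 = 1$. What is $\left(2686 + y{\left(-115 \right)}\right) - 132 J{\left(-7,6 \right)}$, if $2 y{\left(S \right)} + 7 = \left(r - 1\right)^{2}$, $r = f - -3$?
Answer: $\frac{3845}{2} \approx 1922.5$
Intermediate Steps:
$f = 6$ ($f = 5 + 1 = 6$)
$r = 9$ ($r = 6 - -3 = 6 + 3 = 9$)
$y{\left(S \right)} = \frac{57}{2}$ ($y{\left(S \right)} = - \frac{7}{2} + \frac{\left(9 - 1\right)^{2}}{2} = - \frac{7}{2} + \frac{8^{2}}{2} = - \frac{7}{2} + \frac{1}{2} \cdot 64 = - \frac{7}{2} + 32 = \frac{57}{2}$)
$\left(2686 + y{\left(-115 \right)}\right) - 132 J{\left(-7,6 \right)} = \left(2686 + \frac{57}{2}\right) - 132 \left(12 - 6\right) = \frac{5429}{2} - 132 \left(12 - 6\right) = \frac{5429}{2} - 792 = \frac{3845}{2}$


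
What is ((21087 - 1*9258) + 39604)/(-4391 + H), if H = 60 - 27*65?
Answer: -51433/6086 ≈ -8.4510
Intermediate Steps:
H = -1695 (H = 60 - 1755 = -1695)
((21087 - 1*9258) + 39604)/(-4391 + H) = ((21087 - 1*9258) + 39604)/(-4391 - 1695) = ((21087 - 9258) + 39604)/(-6086) = (11829 + 39604)*(-1/6086) = 51433*(-1/6086) = -51433/6086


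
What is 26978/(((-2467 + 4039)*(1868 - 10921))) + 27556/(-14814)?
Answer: -39748663/21346974 ≈ -1.8620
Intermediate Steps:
26978/(((-2467 + 4039)*(1868 - 10921))) + 27556/(-14814) = 26978/((1572*(-9053))) + 27556*(-1/14814) = 26978/(-14231316) - 13778/7407 = 26978*(-1/14231316) - 13778/7407 = -13489/7115658 - 13778/7407 = -39748663/21346974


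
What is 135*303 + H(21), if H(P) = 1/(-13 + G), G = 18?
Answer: 204526/5 ≈ 40905.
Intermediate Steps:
H(P) = ⅕ (H(P) = 1/(-13 + 18) = 1/5 = ⅕)
135*303 + H(21) = 135*303 + ⅕ = 40905 + ⅕ = 204526/5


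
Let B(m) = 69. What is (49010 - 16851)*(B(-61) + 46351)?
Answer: 1492820780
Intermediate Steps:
(49010 - 16851)*(B(-61) + 46351) = (49010 - 16851)*(69 + 46351) = 32159*46420 = 1492820780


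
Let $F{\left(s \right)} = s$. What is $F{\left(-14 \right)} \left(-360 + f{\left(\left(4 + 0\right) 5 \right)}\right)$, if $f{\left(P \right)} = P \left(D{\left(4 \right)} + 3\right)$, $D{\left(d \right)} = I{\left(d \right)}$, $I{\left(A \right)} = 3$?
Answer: $3360$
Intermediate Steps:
$D{\left(d \right)} = 3$
$f{\left(P \right)} = 6 P$ ($f{\left(P \right)} = P \left(3 + 3\right) = P 6 = 6 P$)
$F{\left(-14 \right)} \left(-360 + f{\left(\left(4 + 0\right) 5 \right)}\right) = - 14 \left(-360 + 6 \left(4 + 0\right) 5\right) = - 14 \left(-360 + 6 \cdot 4 \cdot 5\right) = - 14 \left(-360 + 6 \cdot 20\right) = - 14 \left(-360 + 120\right) = \left(-14\right) \left(-240\right) = 3360$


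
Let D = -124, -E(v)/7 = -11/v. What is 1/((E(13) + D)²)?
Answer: 169/2356225 ≈ 7.1725e-5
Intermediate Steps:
E(v) = 77/v (E(v) = -(-77)/v = 77/v)
1/((E(13) + D)²) = 1/((77/13 - 124)²) = 1/((-1535/13)²) = 1/(2356225/169) = 169/2356225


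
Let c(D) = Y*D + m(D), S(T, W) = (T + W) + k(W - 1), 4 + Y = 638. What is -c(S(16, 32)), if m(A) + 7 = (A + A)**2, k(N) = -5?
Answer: -34651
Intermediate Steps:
Y = 634 (Y = -4 + 638 = 634)
S(T, W) = -5 + T + W (S(T, W) = (T + W) - 5 = -5 + T + W)
m(A) = -7 + 4*A**2 (m(A) = -7 + (A + A)**2 = -7 + (2*A)**2 = -7 + 4*A**2)
c(D) = -7 + 4*D**2 + 634*D (c(D) = 634*D + (-7 + 4*D**2) = -7 + 4*D**2 + 634*D)
-c(S(16, 32)) = -(-7 + 4*(-5 + 16 + 32)**2 + 634*(-5 + 16 + 32)) = -(-7 + 4*43**2 + 634*43) = -(-7 + 4*1849 + 27262) = -(-7 + 7396 + 27262) = -1*34651 = -34651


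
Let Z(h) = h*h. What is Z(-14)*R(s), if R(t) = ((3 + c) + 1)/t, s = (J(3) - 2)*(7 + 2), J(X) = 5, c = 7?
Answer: 2156/27 ≈ 79.852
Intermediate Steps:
Z(h) = h**2
s = 27 (s = (5 - 2)*(7 + 2) = 3*9 = 27)
R(t) = 11/t (R(t) = ((3 + 7) + 1)/t = (10 + 1)/t = 11/t)
Z(-14)*R(s) = (-14)**2*(11/27) = 196*(11*(1/27)) = 196*(11/27) = 2156/27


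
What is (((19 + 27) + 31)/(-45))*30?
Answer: -154/3 ≈ -51.333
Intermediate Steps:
(((19 + 27) + 31)/(-45))*30 = -(46 + 31)/45*30 = -1/45*77*30 = -77/45*30 = -154/3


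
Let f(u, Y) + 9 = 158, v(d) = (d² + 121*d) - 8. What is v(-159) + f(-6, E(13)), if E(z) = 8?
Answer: 6183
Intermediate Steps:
v(d) = -8 + d² + 121*d
f(u, Y) = 149 (f(u, Y) = -9 + 158 = 149)
v(-159) + f(-6, E(13)) = (-8 + (-159)² + 121*(-159)) + 149 = (-8 + 25281 - 19239) + 149 = 6034 + 149 = 6183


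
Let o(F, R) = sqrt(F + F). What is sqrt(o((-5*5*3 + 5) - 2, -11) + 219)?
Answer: sqrt(219 + 12*I) ≈ 14.804 + 0.40529*I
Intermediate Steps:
o(F, R) = sqrt(2)*sqrt(F) (o(F, R) = sqrt(2*F) = sqrt(2)*sqrt(F))
sqrt(o((-5*5*3 + 5) - 2, -11) + 219) = sqrt(sqrt(2)*sqrt((-5*5*3 + 5) - 2) + 219) = sqrt(sqrt(2)*sqrt((-25*3 + 5) - 2) + 219) = sqrt(sqrt(2)*sqrt((-75 + 5) - 2) + 219) = sqrt(sqrt(2)*sqrt(-70 - 2) + 219) = sqrt(sqrt(2)*sqrt(-72) + 219) = sqrt(sqrt(2)*(6*I*sqrt(2)) + 219) = sqrt(12*I + 219) = sqrt(219 + 12*I)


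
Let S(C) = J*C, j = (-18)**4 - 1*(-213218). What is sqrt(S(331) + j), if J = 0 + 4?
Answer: 3*sqrt(35502) ≈ 565.26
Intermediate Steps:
J = 4
j = 318194 (j = 104976 + 213218 = 318194)
S(C) = 4*C
sqrt(S(331) + j) = sqrt(4*331 + 318194) = sqrt(1324 + 318194) = sqrt(319518) = 3*sqrt(35502)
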